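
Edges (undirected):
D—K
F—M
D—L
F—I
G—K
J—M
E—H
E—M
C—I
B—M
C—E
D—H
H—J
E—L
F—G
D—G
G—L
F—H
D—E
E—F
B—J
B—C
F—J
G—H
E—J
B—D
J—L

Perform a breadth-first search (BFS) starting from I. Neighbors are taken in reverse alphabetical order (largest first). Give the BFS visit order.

Visit I; enqueue F, C → queue [F, C]
Visit F; enqueue M, J, H, G, E → queue [C, M, J, H, G, E]
Visit C; enqueue B → queue [M, J, H, G, E, B]
Visit M → queue [J, H, G, E, B]
Visit J; enqueue L → queue [H, G, E, B, L]
Visit H; enqueue D → queue [G, E, B, L, D]
Visit G; enqueue K → queue [E, B, L, D, K]
Visit E → queue [B, L, D, K]
Visit B → queue [L, D, K]
Visit L → queue [D, K]
Visit D → queue [K]
Visit K → queue []

I, F, C, M, J, H, G, E, B, L, D, K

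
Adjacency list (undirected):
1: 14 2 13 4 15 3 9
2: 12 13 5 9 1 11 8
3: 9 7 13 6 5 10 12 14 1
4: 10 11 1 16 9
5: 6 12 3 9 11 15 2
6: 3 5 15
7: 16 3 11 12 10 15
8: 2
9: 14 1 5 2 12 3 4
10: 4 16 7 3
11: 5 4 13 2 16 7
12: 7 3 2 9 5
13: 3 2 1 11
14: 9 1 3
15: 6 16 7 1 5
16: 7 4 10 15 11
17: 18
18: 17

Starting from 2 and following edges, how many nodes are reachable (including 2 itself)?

16

BFS from 2 visits: 2, 1, 5, 8, 9, 11, 12, 13, 3, 4, 14, 15, 6, 7, 16, 10
Reachable nodes: 16 of 18 total.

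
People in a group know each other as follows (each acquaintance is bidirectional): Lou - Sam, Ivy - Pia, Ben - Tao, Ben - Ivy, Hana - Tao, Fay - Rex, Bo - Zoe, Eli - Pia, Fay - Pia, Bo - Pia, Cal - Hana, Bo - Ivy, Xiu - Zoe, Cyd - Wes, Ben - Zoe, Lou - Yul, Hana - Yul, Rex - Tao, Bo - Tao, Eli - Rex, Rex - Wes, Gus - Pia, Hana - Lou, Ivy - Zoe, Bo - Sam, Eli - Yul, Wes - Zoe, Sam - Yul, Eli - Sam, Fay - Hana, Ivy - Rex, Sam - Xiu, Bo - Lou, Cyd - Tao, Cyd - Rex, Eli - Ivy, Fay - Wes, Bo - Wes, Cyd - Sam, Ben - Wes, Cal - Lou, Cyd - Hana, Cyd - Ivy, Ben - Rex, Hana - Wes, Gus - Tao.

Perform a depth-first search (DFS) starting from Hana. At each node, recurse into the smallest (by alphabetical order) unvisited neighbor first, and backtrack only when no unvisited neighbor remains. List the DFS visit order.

Visit Hana
Hana → Cal
Cal → Lou
Lou → Bo
Bo → Ivy
Ivy → Ben
Ben → Rex
Rex → Cyd
Cyd → Sam
Sam → Eli
Eli → Pia
Pia → Fay
Fay → Wes
Wes → Zoe
Zoe → Xiu
Pia → Gus
Gus → Tao
Eli → Yul

Hana -> Cal -> Lou -> Bo -> Ivy -> Ben -> Rex -> Cyd -> Sam -> Eli -> Pia -> Fay -> Wes -> Zoe -> Xiu -> Gus -> Tao -> Yul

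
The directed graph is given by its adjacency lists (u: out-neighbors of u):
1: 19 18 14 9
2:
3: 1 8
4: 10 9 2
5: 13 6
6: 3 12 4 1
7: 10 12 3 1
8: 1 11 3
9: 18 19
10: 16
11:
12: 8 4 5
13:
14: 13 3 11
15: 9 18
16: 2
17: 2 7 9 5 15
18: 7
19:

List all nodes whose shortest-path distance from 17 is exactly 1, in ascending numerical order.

Level 0: 17
Level 1: 2, 5, 7, 9, 15
Level 2: 1, 3, 6, 10, 12, 13, 18, 19
Level 3: 4, 8, 14, 16
Level 4: 11

2, 5, 7, 9, 15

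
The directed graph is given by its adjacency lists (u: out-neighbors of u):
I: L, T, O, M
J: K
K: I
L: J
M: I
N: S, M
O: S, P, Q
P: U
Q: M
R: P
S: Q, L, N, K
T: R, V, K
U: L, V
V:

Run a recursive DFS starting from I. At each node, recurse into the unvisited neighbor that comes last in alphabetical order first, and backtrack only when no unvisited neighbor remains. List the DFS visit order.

I, T, V, R, P, U, L, J, K, O, S, Q, M, N

Visit I
I → T
T → V
T → R
R → P
P → U
U → L
L → J
J → K
I → O
O → S
S → Q
Q → M
S → N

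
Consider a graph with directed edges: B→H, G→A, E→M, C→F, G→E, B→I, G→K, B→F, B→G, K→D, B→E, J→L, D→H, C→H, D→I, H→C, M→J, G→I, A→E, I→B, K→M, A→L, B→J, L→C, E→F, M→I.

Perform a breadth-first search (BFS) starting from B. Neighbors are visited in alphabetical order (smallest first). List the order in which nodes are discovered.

Visit B; enqueue E, F, G, H, I, J → queue [E, F, G, H, I, J]
Visit E; enqueue M → queue [F, G, H, I, J, M]
Visit F → queue [G, H, I, J, M]
Visit G; enqueue A, K → queue [H, I, J, M, A, K]
Visit H; enqueue C → queue [I, J, M, A, K, C]
Visit I → queue [J, M, A, K, C]
Visit J; enqueue L → queue [M, A, K, C, L]
Visit M → queue [A, K, C, L]
Visit A → queue [K, C, L]
Visit K; enqueue D → queue [C, L, D]
Visit C → queue [L, D]
Visit L → queue [D]
Visit D → queue []

B E F G H I J M A K C L D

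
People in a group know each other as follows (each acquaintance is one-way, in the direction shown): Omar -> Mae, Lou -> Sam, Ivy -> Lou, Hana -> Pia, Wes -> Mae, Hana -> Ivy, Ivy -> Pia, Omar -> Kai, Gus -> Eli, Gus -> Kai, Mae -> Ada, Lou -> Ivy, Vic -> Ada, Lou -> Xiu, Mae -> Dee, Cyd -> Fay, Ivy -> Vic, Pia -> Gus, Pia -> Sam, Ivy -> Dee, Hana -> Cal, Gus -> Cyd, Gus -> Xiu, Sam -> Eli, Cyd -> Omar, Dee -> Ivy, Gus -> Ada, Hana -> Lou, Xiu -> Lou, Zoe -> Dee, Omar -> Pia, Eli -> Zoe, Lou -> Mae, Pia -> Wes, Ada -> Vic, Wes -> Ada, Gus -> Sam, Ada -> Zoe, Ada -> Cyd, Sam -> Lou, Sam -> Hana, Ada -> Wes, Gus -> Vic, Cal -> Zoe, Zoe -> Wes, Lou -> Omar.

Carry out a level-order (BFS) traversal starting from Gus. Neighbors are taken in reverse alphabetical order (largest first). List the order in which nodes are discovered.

Visit Gus; enqueue Xiu, Vic, Sam, Kai, Eli, Cyd, Ada → queue [Xiu, Vic, Sam, Kai, Eli, Cyd, Ada]
Visit Xiu; enqueue Lou → queue [Vic, Sam, Kai, Eli, Cyd, Ada, Lou]
Visit Vic → queue [Sam, Kai, Eli, Cyd, Ada, Lou]
Visit Sam; enqueue Hana → queue [Kai, Eli, Cyd, Ada, Lou, Hana]
Visit Kai → queue [Eli, Cyd, Ada, Lou, Hana]
Visit Eli; enqueue Zoe → queue [Cyd, Ada, Lou, Hana, Zoe]
Visit Cyd; enqueue Omar, Fay → queue [Ada, Lou, Hana, Zoe, Omar, Fay]
Visit Ada; enqueue Wes → queue [Lou, Hana, Zoe, Omar, Fay, Wes]
Visit Lou; enqueue Mae, Ivy → queue [Hana, Zoe, Omar, Fay, Wes, Mae, Ivy]
Visit Hana; enqueue Pia, Cal → queue [Zoe, Omar, Fay, Wes, Mae, Ivy, Pia, Cal]
Visit Zoe; enqueue Dee → queue [Omar, Fay, Wes, Mae, Ivy, Pia, Cal, Dee]
Visit Omar → queue [Fay, Wes, Mae, Ivy, Pia, Cal, Dee]
Visit Fay → queue [Wes, Mae, Ivy, Pia, Cal, Dee]
Visit Wes → queue [Mae, Ivy, Pia, Cal, Dee]
Visit Mae → queue [Ivy, Pia, Cal, Dee]
Visit Ivy → queue [Pia, Cal, Dee]
Visit Pia → queue [Cal, Dee]
Visit Cal → queue [Dee]
Visit Dee → queue []

Gus Xiu Vic Sam Kai Eli Cyd Ada Lou Hana Zoe Omar Fay Wes Mae Ivy Pia Cal Dee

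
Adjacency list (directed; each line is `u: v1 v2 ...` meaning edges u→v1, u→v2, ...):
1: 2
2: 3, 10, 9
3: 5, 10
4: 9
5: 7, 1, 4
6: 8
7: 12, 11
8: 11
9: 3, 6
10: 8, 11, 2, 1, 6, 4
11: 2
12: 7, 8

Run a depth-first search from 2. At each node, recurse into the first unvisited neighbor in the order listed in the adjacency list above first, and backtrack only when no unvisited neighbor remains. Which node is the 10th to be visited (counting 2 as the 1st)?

Visit 2
2 → 3
3 → 5
5 → 7
7 → 12
12 → 8
8 → 11
5 → 1
5 → 4
4 → 9
9 → 6
3 → 10

Visit order: 2, 3, 5, 7, 12, 8, 11, 1, 4, 9, 6, 10

9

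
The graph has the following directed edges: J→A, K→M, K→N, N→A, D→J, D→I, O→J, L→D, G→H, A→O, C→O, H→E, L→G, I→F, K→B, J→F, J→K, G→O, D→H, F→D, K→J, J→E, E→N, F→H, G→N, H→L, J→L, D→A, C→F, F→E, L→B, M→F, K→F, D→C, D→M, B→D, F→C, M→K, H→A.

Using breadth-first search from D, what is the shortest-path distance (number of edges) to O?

2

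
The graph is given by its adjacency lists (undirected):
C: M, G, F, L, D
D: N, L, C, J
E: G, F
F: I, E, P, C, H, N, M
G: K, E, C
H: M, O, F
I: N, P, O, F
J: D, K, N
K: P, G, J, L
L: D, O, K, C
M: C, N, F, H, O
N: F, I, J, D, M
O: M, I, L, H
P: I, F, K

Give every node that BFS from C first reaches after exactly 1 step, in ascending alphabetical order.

Level 0: C
Level 1: D, F, G, L, M
Level 2: E, H, I, J, K, N, O, P

D, F, G, L, M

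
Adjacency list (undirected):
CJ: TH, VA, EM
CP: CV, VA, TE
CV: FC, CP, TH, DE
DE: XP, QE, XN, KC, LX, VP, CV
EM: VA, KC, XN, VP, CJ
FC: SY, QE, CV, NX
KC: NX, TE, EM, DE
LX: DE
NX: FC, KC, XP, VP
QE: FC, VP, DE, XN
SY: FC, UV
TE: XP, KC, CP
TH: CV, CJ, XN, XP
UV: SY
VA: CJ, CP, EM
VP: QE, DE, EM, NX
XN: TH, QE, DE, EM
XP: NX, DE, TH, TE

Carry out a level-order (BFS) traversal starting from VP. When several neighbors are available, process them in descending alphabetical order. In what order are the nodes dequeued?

Visit VP; enqueue QE, NX, EM, DE → queue [QE, NX, EM, DE]
Visit QE; enqueue XN, FC → queue [NX, EM, DE, XN, FC]
Visit NX; enqueue XP, KC → queue [EM, DE, XN, FC, XP, KC]
Visit EM; enqueue VA, CJ → queue [DE, XN, FC, XP, KC, VA, CJ]
Visit DE; enqueue LX, CV → queue [XN, FC, XP, KC, VA, CJ, LX, CV]
Visit XN; enqueue TH → queue [FC, XP, KC, VA, CJ, LX, CV, TH]
Visit FC; enqueue SY → queue [XP, KC, VA, CJ, LX, CV, TH, SY]
Visit XP; enqueue TE → queue [KC, VA, CJ, LX, CV, TH, SY, TE]
Visit KC → queue [VA, CJ, LX, CV, TH, SY, TE]
Visit VA; enqueue CP → queue [CJ, LX, CV, TH, SY, TE, CP]
Visit CJ → queue [LX, CV, TH, SY, TE, CP]
Visit LX → queue [CV, TH, SY, TE, CP]
Visit CV → queue [TH, SY, TE, CP]
Visit TH → queue [SY, TE, CP]
Visit SY; enqueue UV → queue [TE, CP, UV]
Visit TE → queue [CP, UV]
Visit CP → queue [UV]
Visit UV → queue []

VP -> QE -> NX -> EM -> DE -> XN -> FC -> XP -> KC -> VA -> CJ -> LX -> CV -> TH -> SY -> TE -> CP -> UV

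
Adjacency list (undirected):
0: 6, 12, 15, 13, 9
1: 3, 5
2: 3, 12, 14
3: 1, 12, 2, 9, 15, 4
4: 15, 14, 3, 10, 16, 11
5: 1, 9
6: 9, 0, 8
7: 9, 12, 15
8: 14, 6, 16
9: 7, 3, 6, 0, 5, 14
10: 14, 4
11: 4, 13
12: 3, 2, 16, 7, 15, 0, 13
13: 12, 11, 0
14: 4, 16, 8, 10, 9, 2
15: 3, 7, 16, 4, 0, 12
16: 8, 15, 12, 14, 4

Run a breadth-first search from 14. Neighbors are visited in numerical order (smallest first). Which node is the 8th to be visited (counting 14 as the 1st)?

Visit 14; enqueue 2, 4, 8, 9, 10, 16 → queue [2, 4, 8, 9, 10, 16]
Visit 2; enqueue 3, 12 → queue [4, 8, 9, 10, 16, 3, 12]
Visit 4; enqueue 11, 15 → queue [8, 9, 10, 16, 3, 12, 11, 15]
Visit 8; enqueue 6 → queue [9, 10, 16, 3, 12, 11, 15, 6]
Visit 9; enqueue 0, 5, 7 → queue [10, 16, 3, 12, 11, 15, 6, 0, 5, 7]
Visit 10 → queue [16, 3, 12, 11, 15, 6, 0, 5, 7]
Visit 16 → queue [3, 12, 11, 15, 6, 0, 5, 7]
Visit 3; enqueue 1 → queue [12, 11, 15, 6, 0, 5, 7, 1]
Visit 12; enqueue 13 → queue [11, 15, 6, 0, 5, 7, 1, 13]
Visit 11 → queue [15, 6, 0, 5, 7, 1, 13]
Visit 15 → queue [6, 0, 5, 7, 1, 13]
Visit 6 → queue [0, 5, 7, 1, 13]
Visit 0 → queue [5, 7, 1, 13]
Visit 5 → queue [7, 1, 13]
Visit 7 → queue [1, 13]
Visit 1 → queue [13]
Visit 13 → queue []

Visit order: 14, 2, 4, 8, 9, 10, 16, 3, 12, 11, 15, 6, 0, 5, 7, 1, 13

3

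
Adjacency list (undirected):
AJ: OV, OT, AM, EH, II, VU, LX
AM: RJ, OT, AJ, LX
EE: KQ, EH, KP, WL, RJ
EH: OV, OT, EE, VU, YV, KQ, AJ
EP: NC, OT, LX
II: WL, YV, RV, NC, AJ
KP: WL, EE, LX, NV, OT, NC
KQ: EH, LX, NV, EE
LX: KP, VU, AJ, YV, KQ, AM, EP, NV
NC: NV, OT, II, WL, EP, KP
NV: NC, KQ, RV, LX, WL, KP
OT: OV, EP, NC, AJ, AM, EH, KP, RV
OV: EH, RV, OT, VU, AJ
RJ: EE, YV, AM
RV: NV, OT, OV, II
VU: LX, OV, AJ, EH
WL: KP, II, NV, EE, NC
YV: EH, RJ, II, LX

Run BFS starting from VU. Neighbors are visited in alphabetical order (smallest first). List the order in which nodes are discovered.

VU, AJ, EH, LX, OV, AM, II, OT, EE, KQ, YV, EP, KP, NV, RV, RJ, NC, WL

Visit VU; enqueue AJ, EH, LX, OV → queue [AJ, EH, LX, OV]
Visit AJ; enqueue AM, II, OT → queue [EH, LX, OV, AM, II, OT]
Visit EH; enqueue EE, KQ, YV → queue [LX, OV, AM, II, OT, EE, KQ, YV]
Visit LX; enqueue EP, KP, NV → queue [OV, AM, II, OT, EE, KQ, YV, EP, KP, NV]
Visit OV; enqueue RV → queue [AM, II, OT, EE, KQ, YV, EP, KP, NV, RV]
Visit AM; enqueue RJ → queue [II, OT, EE, KQ, YV, EP, KP, NV, RV, RJ]
Visit II; enqueue NC, WL → queue [OT, EE, KQ, YV, EP, KP, NV, RV, RJ, NC, WL]
Visit OT → queue [EE, KQ, YV, EP, KP, NV, RV, RJ, NC, WL]
Visit EE → queue [KQ, YV, EP, KP, NV, RV, RJ, NC, WL]
Visit KQ → queue [YV, EP, KP, NV, RV, RJ, NC, WL]
Visit YV → queue [EP, KP, NV, RV, RJ, NC, WL]
Visit EP → queue [KP, NV, RV, RJ, NC, WL]
Visit KP → queue [NV, RV, RJ, NC, WL]
Visit NV → queue [RV, RJ, NC, WL]
Visit RV → queue [RJ, NC, WL]
Visit RJ → queue [NC, WL]
Visit NC → queue [WL]
Visit WL → queue []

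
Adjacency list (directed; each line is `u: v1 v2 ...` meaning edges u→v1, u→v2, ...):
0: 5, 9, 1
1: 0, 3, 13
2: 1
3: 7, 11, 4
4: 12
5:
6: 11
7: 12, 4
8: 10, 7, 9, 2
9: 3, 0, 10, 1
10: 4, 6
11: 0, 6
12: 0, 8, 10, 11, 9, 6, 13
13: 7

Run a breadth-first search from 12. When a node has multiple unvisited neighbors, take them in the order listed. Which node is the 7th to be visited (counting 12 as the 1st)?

6

Visit 12; enqueue 0, 8, 10, 11, 9, 6, 13 → queue [0, 8, 10, 11, 9, 6, 13]
Visit 0; enqueue 5, 1 → queue [8, 10, 11, 9, 6, 13, 5, 1]
Visit 8; enqueue 7, 2 → queue [10, 11, 9, 6, 13, 5, 1, 7, 2]
Visit 10; enqueue 4 → queue [11, 9, 6, 13, 5, 1, 7, 2, 4]
Visit 11 → queue [9, 6, 13, 5, 1, 7, 2, 4]
Visit 9; enqueue 3 → queue [6, 13, 5, 1, 7, 2, 4, 3]
Visit 6 → queue [13, 5, 1, 7, 2, 4, 3]
Visit 13 → queue [5, 1, 7, 2, 4, 3]
Visit 5 → queue [1, 7, 2, 4, 3]
Visit 1 → queue [7, 2, 4, 3]
Visit 7 → queue [2, 4, 3]
Visit 2 → queue [4, 3]
Visit 4 → queue [3]
Visit 3 → queue []

Visit order: 12, 0, 8, 10, 11, 9, 6, 13, 5, 1, 7, 2, 4, 3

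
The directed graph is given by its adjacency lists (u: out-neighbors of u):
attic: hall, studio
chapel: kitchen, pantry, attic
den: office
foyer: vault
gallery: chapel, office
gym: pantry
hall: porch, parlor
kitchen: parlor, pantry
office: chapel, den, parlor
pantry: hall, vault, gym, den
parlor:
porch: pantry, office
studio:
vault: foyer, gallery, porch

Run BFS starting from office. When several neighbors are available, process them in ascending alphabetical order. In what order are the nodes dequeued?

office → chapel → den → parlor → attic → kitchen → pantry → hall → studio → gym → vault → porch → foyer → gallery

Visit office; enqueue chapel, den, parlor → queue [chapel, den, parlor]
Visit chapel; enqueue attic, kitchen, pantry → queue [den, parlor, attic, kitchen, pantry]
Visit den → queue [parlor, attic, kitchen, pantry]
Visit parlor → queue [attic, kitchen, pantry]
Visit attic; enqueue hall, studio → queue [kitchen, pantry, hall, studio]
Visit kitchen → queue [pantry, hall, studio]
Visit pantry; enqueue gym, vault → queue [hall, studio, gym, vault]
Visit hall; enqueue porch → queue [studio, gym, vault, porch]
Visit studio → queue [gym, vault, porch]
Visit gym → queue [vault, porch]
Visit vault; enqueue foyer, gallery → queue [porch, foyer, gallery]
Visit porch → queue [foyer, gallery]
Visit foyer → queue [gallery]
Visit gallery → queue []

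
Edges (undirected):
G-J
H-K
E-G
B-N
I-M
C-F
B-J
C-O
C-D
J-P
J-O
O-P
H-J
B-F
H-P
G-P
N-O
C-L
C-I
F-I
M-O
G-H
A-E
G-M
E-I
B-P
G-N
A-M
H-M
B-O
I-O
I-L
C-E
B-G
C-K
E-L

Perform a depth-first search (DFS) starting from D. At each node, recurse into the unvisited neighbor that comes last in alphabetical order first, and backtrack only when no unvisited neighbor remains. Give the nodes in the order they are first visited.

D -> C -> O -> P -> J -> H -> M -> I -> L -> E -> G -> N -> B -> F -> A -> K

Visit D
D → C
C → O
O → P
P → J
J → H
H → M
M → I
I → L
L → E
E → G
G → N
N → B
B → F
E → A
H → K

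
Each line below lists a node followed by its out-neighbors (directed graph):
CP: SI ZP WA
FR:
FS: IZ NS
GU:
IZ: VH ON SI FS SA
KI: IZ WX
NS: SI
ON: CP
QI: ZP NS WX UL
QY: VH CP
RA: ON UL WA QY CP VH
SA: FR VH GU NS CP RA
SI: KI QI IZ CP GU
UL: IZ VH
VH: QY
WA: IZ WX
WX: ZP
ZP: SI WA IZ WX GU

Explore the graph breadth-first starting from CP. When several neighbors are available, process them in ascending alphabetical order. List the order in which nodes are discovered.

Visit CP; enqueue SI, WA, ZP → queue [SI, WA, ZP]
Visit SI; enqueue GU, IZ, KI, QI → queue [WA, ZP, GU, IZ, KI, QI]
Visit WA; enqueue WX → queue [ZP, GU, IZ, KI, QI, WX]
Visit ZP → queue [GU, IZ, KI, QI, WX]
Visit GU → queue [IZ, KI, QI, WX]
Visit IZ; enqueue FS, ON, SA, VH → queue [KI, QI, WX, FS, ON, SA, VH]
Visit KI → queue [QI, WX, FS, ON, SA, VH]
Visit QI; enqueue NS, UL → queue [WX, FS, ON, SA, VH, NS, UL]
Visit WX → queue [FS, ON, SA, VH, NS, UL]
Visit FS → queue [ON, SA, VH, NS, UL]
Visit ON → queue [SA, VH, NS, UL]
Visit SA; enqueue FR, RA → queue [VH, NS, UL, FR, RA]
Visit VH; enqueue QY → queue [NS, UL, FR, RA, QY]
Visit NS → queue [UL, FR, RA, QY]
Visit UL → queue [FR, RA, QY]
Visit FR → queue [RA, QY]
Visit RA → queue [QY]
Visit QY → queue []

CP -> SI -> WA -> ZP -> GU -> IZ -> KI -> QI -> WX -> FS -> ON -> SA -> VH -> NS -> UL -> FR -> RA -> QY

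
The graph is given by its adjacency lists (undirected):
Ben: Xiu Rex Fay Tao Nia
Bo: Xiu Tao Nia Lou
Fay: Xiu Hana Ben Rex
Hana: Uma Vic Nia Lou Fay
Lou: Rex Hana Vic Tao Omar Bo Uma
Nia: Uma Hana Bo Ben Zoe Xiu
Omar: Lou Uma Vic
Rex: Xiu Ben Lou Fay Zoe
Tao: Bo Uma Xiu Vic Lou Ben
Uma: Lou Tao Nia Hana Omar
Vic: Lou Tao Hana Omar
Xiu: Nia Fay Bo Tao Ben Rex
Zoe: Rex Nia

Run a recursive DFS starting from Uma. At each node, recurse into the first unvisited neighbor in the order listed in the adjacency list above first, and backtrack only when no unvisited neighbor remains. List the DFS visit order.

Visit Uma
Uma → Lou
Lou → Rex
Rex → Xiu
Xiu → Nia
Nia → Hana
Hana → Vic
Vic → Tao
Tao → Bo
Tao → Ben
Ben → Fay
Vic → Omar
Nia → Zoe

Uma, Lou, Rex, Xiu, Nia, Hana, Vic, Tao, Bo, Ben, Fay, Omar, Zoe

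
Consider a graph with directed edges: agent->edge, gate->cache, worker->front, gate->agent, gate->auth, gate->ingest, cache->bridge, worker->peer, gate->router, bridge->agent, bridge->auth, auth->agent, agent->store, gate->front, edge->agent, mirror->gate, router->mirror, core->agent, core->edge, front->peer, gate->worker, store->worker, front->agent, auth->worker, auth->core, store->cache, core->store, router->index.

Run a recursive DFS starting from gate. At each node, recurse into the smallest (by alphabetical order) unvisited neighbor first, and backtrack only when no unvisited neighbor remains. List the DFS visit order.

gate → agent → edge → store → cache → bridge → auth → core → worker → front → peer → ingest → router → index → mirror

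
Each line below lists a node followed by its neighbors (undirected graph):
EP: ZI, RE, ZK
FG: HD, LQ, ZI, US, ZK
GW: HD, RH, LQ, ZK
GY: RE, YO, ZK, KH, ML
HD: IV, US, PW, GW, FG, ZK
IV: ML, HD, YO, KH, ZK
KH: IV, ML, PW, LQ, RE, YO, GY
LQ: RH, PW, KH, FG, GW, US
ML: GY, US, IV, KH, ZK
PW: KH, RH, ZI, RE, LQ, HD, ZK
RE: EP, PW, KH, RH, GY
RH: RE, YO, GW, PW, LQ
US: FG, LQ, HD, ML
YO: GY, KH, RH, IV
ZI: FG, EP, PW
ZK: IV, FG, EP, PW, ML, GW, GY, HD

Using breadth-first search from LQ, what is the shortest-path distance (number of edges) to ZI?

Level 0: LQ
Level 1: FG, GW, KH, PW, RH, US
Level 2: GY, HD, IV, ML, RE, YO, ZI, ZK
Level 3: EP
ZI first appears at level 2.

2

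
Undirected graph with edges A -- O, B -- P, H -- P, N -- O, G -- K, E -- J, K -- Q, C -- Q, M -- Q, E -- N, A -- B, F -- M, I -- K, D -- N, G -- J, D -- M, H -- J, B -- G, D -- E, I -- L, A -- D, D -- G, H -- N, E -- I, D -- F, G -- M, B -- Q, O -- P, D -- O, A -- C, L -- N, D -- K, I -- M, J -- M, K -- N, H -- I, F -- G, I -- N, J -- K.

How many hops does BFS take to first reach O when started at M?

Level 0: M
Level 1: D, F, G, I, J, Q
Level 2: A, B, C, E, H, K, L, N, O
Level 3: P
O first appears at level 2.

2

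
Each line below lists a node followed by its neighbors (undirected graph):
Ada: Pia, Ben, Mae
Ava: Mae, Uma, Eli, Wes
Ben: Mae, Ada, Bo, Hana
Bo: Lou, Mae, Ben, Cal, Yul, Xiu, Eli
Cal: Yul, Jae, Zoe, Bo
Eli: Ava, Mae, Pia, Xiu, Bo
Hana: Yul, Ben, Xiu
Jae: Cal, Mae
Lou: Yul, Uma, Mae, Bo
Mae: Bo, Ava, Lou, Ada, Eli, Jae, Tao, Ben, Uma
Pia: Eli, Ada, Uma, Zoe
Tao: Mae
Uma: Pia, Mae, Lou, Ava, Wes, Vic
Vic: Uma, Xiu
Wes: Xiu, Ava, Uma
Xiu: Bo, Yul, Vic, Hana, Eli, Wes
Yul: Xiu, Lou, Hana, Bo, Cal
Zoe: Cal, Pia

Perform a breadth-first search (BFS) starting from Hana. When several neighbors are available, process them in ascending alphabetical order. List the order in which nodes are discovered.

Hana → Ben → Xiu → Yul → Ada → Bo → Mae → Eli → Vic → Wes → Cal → Lou → Pia → Ava → Jae → Tao → Uma → Zoe

Visit Hana; enqueue Ben, Xiu, Yul → queue [Ben, Xiu, Yul]
Visit Ben; enqueue Ada, Bo, Mae → queue [Xiu, Yul, Ada, Bo, Mae]
Visit Xiu; enqueue Eli, Vic, Wes → queue [Yul, Ada, Bo, Mae, Eli, Vic, Wes]
Visit Yul; enqueue Cal, Lou → queue [Ada, Bo, Mae, Eli, Vic, Wes, Cal, Lou]
Visit Ada; enqueue Pia → queue [Bo, Mae, Eli, Vic, Wes, Cal, Lou, Pia]
Visit Bo → queue [Mae, Eli, Vic, Wes, Cal, Lou, Pia]
Visit Mae; enqueue Ava, Jae, Tao, Uma → queue [Eli, Vic, Wes, Cal, Lou, Pia, Ava, Jae, Tao, Uma]
Visit Eli → queue [Vic, Wes, Cal, Lou, Pia, Ava, Jae, Tao, Uma]
Visit Vic → queue [Wes, Cal, Lou, Pia, Ava, Jae, Tao, Uma]
Visit Wes → queue [Cal, Lou, Pia, Ava, Jae, Tao, Uma]
Visit Cal; enqueue Zoe → queue [Lou, Pia, Ava, Jae, Tao, Uma, Zoe]
Visit Lou → queue [Pia, Ava, Jae, Tao, Uma, Zoe]
Visit Pia → queue [Ava, Jae, Tao, Uma, Zoe]
Visit Ava → queue [Jae, Tao, Uma, Zoe]
Visit Jae → queue [Tao, Uma, Zoe]
Visit Tao → queue [Uma, Zoe]
Visit Uma → queue [Zoe]
Visit Zoe → queue []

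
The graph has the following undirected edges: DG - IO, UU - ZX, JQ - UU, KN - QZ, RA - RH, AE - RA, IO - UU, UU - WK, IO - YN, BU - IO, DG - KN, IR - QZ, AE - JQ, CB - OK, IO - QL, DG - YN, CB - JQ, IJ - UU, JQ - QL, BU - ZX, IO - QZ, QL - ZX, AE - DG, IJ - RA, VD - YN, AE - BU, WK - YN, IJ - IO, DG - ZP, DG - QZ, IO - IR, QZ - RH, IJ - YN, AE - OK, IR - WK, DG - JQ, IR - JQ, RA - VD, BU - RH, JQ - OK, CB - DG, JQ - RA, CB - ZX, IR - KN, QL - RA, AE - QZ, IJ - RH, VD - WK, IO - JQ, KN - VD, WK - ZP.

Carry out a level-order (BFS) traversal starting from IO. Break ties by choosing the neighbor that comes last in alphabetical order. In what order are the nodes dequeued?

Visit IO; enqueue YN, UU, QZ, QL, JQ, IR, IJ, DG, BU → queue [YN, UU, QZ, QL, JQ, IR, IJ, DG, BU]
Visit YN; enqueue WK, VD → queue [UU, QZ, QL, JQ, IR, IJ, DG, BU, WK, VD]
Visit UU; enqueue ZX → queue [QZ, QL, JQ, IR, IJ, DG, BU, WK, VD, ZX]
Visit QZ; enqueue RH, KN, AE → queue [QL, JQ, IR, IJ, DG, BU, WK, VD, ZX, RH, KN, AE]
Visit QL; enqueue RA → queue [JQ, IR, IJ, DG, BU, WK, VD, ZX, RH, KN, AE, RA]
Visit JQ; enqueue OK, CB → queue [IR, IJ, DG, BU, WK, VD, ZX, RH, KN, AE, RA, OK, CB]
Visit IR → queue [IJ, DG, BU, WK, VD, ZX, RH, KN, AE, RA, OK, CB]
Visit IJ → queue [DG, BU, WK, VD, ZX, RH, KN, AE, RA, OK, CB]
Visit DG; enqueue ZP → queue [BU, WK, VD, ZX, RH, KN, AE, RA, OK, CB, ZP]
Visit BU → queue [WK, VD, ZX, RH, KN, AE, RA, OK, CB, ZP]
Visit WK → queue [VD, ZX, RH, KN, AE, RA, OK, CB, ZP]
Visit VD → queue [ZX, RH, KN, AE, RA, OK, CB, ZP]
Visit ZX → queue [RH, KN, AE, RA, OK, CB, ZP]
Visit RH → queue [KN, AE, RA, OK, CB, ZP]
Visit KN → queue [AE, RA, OK, CB, ZP]
Visit AE → queue [RA, OK, CB, ZP]
Visit RA → queue [OK, CB, ZP]
Visit OK → queue [CB, ZP]
Visit CB → queue [ZP]
Visit ZP → queue []

IO, YN, UU, QZ, QL, JQ, IR, IJ, DG, BU, WK, VD, ZX, RH, KN, AE, RA, OK, CB, ZP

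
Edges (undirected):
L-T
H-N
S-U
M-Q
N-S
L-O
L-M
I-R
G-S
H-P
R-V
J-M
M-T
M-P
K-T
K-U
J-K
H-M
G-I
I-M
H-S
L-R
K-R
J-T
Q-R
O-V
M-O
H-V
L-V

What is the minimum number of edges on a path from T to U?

Level 0: T
Level 1: J, K, L, M
Level 2: H, I, O, P, Q, R, U, V
Level 3: G, N, S
U first appears at level 2.

2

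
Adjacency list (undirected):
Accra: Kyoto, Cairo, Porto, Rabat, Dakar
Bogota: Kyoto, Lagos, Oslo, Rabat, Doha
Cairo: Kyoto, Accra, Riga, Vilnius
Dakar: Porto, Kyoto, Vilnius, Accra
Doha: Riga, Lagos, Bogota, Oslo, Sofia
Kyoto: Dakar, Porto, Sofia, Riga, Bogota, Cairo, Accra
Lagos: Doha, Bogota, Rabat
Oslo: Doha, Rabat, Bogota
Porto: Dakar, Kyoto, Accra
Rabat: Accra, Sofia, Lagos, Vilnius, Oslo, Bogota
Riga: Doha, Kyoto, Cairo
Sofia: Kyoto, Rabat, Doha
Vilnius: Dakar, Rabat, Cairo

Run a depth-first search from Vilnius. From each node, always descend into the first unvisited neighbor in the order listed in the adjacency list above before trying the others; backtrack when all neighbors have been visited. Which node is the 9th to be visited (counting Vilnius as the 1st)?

Riga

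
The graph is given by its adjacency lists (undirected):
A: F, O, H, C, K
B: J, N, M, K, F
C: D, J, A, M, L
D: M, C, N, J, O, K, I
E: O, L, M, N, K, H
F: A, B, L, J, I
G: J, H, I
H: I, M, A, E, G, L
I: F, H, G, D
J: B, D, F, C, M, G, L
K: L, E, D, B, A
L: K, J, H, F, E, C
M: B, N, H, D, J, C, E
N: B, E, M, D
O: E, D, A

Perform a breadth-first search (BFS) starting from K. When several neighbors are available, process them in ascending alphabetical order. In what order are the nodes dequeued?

Visit K; enqueue A, B, D, E, L → queue [A, B, D, E, L]
Visit A; enqueue C, F, H, O → queue [B, D, E, L, C, F, H, O]
Visit B; enqueue J, M, N → queue [D, E, L, C, F, H, O, J, M, N]
Visit D; enqueue I → queue [E, L, C, F, H, O, J, M, N, I]
Visit E → queue [L, C, F, H, O, J, M, N, I]
Visit L → queue [C, F, H, O, J, M, N, I]
Visit C → queue [F, H, O, J, M, N, I]
Visit F → queue [H, O, J, M, N, I]
Visit H; enqueue G → queue [O, J, M, N, I, G]
Visit O → queue [J, M, N, I, G]
Visit J → queue [M, N, I, G]
Visit M → queue [N, I, G]
Visit N → queue [I, G]
Visit I → queue [G]
Visit G → queue []

K → A → B → D → E → L → C → F → H → O → J → M → N → I → G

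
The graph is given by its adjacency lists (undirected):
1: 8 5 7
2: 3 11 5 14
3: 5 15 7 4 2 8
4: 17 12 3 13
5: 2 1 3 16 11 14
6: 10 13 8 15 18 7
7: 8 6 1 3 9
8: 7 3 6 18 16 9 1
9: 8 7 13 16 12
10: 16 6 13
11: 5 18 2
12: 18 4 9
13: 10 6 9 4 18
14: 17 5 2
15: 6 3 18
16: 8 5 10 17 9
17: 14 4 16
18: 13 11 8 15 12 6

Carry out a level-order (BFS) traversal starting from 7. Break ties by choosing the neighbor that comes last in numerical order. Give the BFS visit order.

7 -> 9 -> 8 -> 6 -> 3 -> 1 -> 16 -> 13 -> 12 -> 18 -> 15 -> 10 -> 5 -> 4 -> 2 -> 17 -> 11 -> 14

Visit 7; enqueue 9, 8, 6, 3, 1 → queue [9, 8, 6, 3, 1]
Visit 9; enqueue 16, 13, 12 → queue [8, 6, 3, 1, 16, 13, 12]
Visit 8; enqueue 18 → queue [6, 3, 1, 16, 13, 12, 18]
Visit 6; enqueue 15, 10 → queue [3, 1, 16, 13, 12, 18, 15, 10]
Visit 3; enqueue 5, 4, 2 → queue [1, 16, 13, 12, 18, 15, 10, 5, 4, 2]
Visit 1 → queue [16, 13, 12, 18, 15, 10, 5, 4, 2]
Visit 16; enqueue 17 → queue [13, 12, 18, 15, 10, 5, 4, 2, 17]
Visit 13 → queue [12, 18, 15, 10, 5, 4, 2, 17]
Visit 12 → queue [18, 15, 10, 5, 4, 2, 17]
Visit 18; enqueue 11 → queue [15, 10, 5, 4, 2, 17, 11]
Visit 15 → queue [10, 5, 4, 2, 17, 11]
Visit 10 → queue [5, 4, 2, 17, 11]
Visit 5; enqueue 14 → queue [4, 2, 17, 11, 14]
Visit 4 → queue [2, 17, 11, 14]
Visit 2 → queue [17, 11, 14]
Visit 17 → queue [11, 14]
Visit 11 → queue [14]
Visit 14 → queue []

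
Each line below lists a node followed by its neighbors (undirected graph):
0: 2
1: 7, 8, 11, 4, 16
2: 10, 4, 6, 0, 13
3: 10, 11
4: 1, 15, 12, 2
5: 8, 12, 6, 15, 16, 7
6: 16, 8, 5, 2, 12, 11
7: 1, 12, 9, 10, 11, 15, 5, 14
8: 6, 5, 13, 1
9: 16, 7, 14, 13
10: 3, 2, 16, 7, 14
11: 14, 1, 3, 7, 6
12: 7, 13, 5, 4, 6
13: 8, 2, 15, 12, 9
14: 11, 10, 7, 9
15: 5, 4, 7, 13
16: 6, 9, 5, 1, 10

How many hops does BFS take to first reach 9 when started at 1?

2

Level 0: 1
Level 1: 4, 7, 8, 11, 16
Level 2: 2, 3, 5, 6, 9, 10, 12, 13, 14, 15
Level 3: 0
9 first appears at level 2.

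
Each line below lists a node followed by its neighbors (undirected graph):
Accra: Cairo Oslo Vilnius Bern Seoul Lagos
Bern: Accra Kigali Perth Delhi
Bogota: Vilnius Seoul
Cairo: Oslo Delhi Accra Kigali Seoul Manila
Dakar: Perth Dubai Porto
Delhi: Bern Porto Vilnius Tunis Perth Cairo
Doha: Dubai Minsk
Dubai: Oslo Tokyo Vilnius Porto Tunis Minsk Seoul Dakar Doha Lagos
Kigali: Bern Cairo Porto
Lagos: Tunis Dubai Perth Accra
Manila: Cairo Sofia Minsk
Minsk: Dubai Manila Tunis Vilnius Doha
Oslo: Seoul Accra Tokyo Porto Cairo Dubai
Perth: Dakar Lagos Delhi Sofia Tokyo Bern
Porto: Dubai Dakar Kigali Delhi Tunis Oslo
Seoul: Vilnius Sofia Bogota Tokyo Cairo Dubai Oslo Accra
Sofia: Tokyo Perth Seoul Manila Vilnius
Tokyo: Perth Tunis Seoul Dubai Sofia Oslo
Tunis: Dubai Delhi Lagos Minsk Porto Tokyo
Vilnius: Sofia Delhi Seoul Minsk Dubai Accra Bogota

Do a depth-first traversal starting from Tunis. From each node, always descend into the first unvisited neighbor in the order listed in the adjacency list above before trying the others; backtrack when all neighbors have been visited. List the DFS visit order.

Visit Tunis
Tunis → Dubai
Dubai → Oslo
Oslo → Seoul
Seoul → Vilnius
Vilnius → Sofia
Sofia → Tokyo
Tokyo → Perth
Perth → Dakar
Dakar → Porto
Porto → Kigali
Kigali → Bern
Bern → Accra
Accra → Cairo
Cairo → Delhi
Cairo → Manila
Manila → Minsk
Minsk → Doha
Accra → Lagos
Vilnius → Bogota

Tunis → Dubai → Oslo → Seoul → Vilnius → Sofia → Tokyo → Perth → Dakar → Porto → Kigali → Bern → Accra → Cairo → Delhi → Manila → Minsk → Doha → Lagos → Bogota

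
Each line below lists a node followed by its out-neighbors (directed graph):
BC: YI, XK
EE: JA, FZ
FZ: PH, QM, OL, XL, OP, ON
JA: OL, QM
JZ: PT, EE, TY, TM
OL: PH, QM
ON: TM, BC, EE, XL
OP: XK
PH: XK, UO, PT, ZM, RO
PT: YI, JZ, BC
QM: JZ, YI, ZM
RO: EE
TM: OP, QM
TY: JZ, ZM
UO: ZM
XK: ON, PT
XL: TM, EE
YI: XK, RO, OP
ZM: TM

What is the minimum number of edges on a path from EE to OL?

2

Level 0: EE
Level 1: FZ, JA
Level 2: OL, ON, OP, PH, QM, XL
Level 3: BC, JZ, PT, RO, TM, UO, XK, YI, ZM
Level 4: TY
OL first appears at level 2.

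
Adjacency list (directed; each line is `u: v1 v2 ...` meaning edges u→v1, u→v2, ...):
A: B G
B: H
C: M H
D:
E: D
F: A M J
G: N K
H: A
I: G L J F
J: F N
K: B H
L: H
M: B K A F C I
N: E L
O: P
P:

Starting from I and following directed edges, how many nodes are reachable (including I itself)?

14

BFS from I visits: I, G, L, J, F, N, K, H, A, M, E, B, C, D
Reachable nodes: 14 of 16 total.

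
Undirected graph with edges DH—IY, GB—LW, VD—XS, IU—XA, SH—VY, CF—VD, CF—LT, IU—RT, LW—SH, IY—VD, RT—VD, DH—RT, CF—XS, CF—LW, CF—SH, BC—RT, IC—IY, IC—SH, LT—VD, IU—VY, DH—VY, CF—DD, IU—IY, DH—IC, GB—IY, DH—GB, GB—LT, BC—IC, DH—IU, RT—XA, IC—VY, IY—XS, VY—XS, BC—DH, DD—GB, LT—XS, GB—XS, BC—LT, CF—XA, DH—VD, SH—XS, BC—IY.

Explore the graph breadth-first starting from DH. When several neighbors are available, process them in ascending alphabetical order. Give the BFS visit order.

DH, BC, GB, IC, IU, IY, RT, VD, VY, LT, DD, LW, XS, SH, XA, CF

Visit DH; enqueue BC, GB, IC, IU, IY, RT, VD, VY → queue [BC, GB, IC, IU, IY, RT, VD, VY]
Visit BC; enqueue LT → queue [GB, IC, IU, IY, RT, VD, VY, LT]
Visit GB; enqueue DD, LW, XS → queue [IC, IU, IY, RT, VD, VY, LT, DD, LW, XS]
Visit IC; enqueue SH → queue [IU, IY, RT, VD, VY, LT, DD, LW, XS, SH]
Visit IU; enqueue XA → queue [IY, RT, VD, VY, LT, DD, LW, XS, SH, XA]
Visit IY → queue [RT, VD, VY, LT, DD, LW, XS, SH, XA]
Visit RT → queue [VD, VY, LT, DD, LW, XS, SH, XA]
Visit VD; enqueue CF → queue [VY, LT, DD, LW, XS, SH, XA, CF]
Visit VY → queue [LT, DD, LW, XS, SH, XA, CF]
Visit LT → queue [DD, LW, XS, SH, XA, CF]
Visit DD → queue [LW, XS, SH, XA, CF]
Visit LW → queue [XS, SH, XA, CF]
Visit XS → queue [SH, XA, CF]
Visit SH → queue [XA, CF]
Visit XA → queue [CF]
Visit CF → queue []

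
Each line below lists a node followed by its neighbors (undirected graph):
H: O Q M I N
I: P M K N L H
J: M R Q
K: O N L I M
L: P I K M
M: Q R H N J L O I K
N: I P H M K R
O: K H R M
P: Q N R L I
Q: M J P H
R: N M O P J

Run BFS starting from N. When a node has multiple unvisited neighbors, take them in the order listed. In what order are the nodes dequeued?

Visit N; enqueue I, P, H, M, K, R → queue [I, P, H, M, K, R]
Visit I; enqueue L → queue [P, H, M, K, R, L]
Visit P; enqueue Q → queue [H, M, K, R, L, Q]
Visit H; enqueue O → queue [M, K, R, L, Q, O]
Visit M; enqueue J → queue [K, R, L, Q, O, J]
Visit K → queue [R, L, Q, O, J]
Visit R → queue [L, Q, O, J]
Visit L → queue [Q, O, J]
Visit Q → queue [O, J]
Visit O → queue [J]
Visit J → queue []

N → I → P → H → M → K → R → L → Q → O → J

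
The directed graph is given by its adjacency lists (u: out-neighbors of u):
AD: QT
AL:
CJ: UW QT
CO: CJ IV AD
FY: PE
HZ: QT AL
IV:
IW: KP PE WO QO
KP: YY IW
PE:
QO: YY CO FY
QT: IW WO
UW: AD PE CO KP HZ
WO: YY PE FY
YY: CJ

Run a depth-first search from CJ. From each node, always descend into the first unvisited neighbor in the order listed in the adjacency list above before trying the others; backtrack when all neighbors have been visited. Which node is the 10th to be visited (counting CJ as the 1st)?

FY

Visit CJ
CJ → UW
UW → AD
AD → QT
QT → IW
IW → KP
KP → YY
IW → PE
IW → WO
WO → FY
IW → QO
QO → CO
CO → IV
UW → HZ
HZ → AL

Visit order: CJ, UW, AD, QT, IW, KP, YY, PE, WO, FY, QO, CO, IV, HZ, AL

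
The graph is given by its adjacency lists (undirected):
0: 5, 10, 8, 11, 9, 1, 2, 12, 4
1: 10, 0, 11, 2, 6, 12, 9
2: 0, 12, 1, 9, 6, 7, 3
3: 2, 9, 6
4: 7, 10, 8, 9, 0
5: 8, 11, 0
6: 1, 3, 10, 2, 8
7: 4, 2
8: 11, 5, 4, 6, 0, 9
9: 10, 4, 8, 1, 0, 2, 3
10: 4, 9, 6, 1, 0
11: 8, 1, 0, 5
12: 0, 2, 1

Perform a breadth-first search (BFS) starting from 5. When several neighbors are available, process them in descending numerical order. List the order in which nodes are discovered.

5 11 8 0 1 9 6 4 12 10 2 3 7

Visit 5; enqueue 11, 8, 0 → queue [11, 8, 0]
Visit 11; enqueue 1 → queue [8, 0, 1]
Visit 8; enqueue 9, 6, 4 → queue [0, 1, 9, 6, 4]
Visit 0; enqueue 12, 10, 2 → queue [1, 9, 6, 4, 12, 10, 2]
Visit 1 → queue [9, 6, 4, 12, 10, 2]
Visit 9; enqueue 3 → queue [6, 4, 12, 10, 2, 3]
Visit 6 → queue [4, 12, 10, 2, 3]
Visit 4; enqueue 7 → queue [12, 10, 2, 3, 7]
Visit 12 → queue [10, 2, 3, 7]
Visit 10 → queue [2, 3, 7]
Visit 2 → queue [3, 7]
Visit 3 → queue [7]
Visit 7 → queue []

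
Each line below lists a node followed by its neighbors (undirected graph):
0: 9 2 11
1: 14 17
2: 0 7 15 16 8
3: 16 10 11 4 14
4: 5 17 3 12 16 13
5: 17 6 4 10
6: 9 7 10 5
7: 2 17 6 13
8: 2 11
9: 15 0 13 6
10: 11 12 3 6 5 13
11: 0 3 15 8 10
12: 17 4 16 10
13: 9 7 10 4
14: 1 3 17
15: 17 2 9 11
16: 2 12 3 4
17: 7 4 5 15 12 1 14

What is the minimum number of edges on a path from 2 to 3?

2

Level 0: 2
Level 1: 0, 7, 8, 15, 16
Level 2: 3, 4, 6, 9, 11, 12, 13, 17
Level 3: 1, 5, 10, 14
3 first appears at level 2.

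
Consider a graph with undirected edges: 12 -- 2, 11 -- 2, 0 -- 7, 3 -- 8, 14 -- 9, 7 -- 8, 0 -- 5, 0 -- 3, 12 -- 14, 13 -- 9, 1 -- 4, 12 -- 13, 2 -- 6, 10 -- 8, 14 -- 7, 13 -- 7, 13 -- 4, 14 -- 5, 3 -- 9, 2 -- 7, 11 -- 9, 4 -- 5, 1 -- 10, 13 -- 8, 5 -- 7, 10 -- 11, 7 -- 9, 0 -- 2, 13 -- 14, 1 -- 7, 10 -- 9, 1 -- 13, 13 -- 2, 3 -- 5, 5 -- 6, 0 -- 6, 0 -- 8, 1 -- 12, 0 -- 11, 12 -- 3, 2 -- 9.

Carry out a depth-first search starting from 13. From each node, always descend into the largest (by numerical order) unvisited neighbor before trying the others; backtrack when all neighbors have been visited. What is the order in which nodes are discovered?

13, 14, 12, 3, 9, 11, 10, 8, 7, 5, 6, 2, 0, 4, 1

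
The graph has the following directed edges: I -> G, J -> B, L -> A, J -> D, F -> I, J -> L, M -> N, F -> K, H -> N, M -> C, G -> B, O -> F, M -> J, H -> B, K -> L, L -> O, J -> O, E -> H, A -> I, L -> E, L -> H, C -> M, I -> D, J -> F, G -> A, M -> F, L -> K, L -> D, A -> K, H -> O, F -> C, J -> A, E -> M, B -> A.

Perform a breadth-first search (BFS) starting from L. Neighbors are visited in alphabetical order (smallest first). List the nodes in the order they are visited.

L A D E H K O I M B N F G C J

Visit L; enqueue A, D, E, H, K, O → queue [A, D, E, H, K, O]
Visit A; enqueue I → queue [D, E, H, K, O, I]
Visit D → queue [E, H, K, O, I]
Visit E; enqueue M → queue [H, K, O, I, M]
Visit H; enqueue B, N → queue [K, O, I, M, B, N]
Visit K → queue [O, I, M, B, N]
Visit O; enqueue F → queue [I, M, B, N, F]
Visit I; enqueue G → queue [M, B, N, F, G]
Visit M; enqueue C, J → queue [B, N, F, G, C, J]
Visit B → queue [N, F, G, C, J]
Visit N → queue [F, G, C, J]
Visit F → queue [G, C, J]
Visit G → queue [C, J]
Visit C → queue [J]
Visit J → queue []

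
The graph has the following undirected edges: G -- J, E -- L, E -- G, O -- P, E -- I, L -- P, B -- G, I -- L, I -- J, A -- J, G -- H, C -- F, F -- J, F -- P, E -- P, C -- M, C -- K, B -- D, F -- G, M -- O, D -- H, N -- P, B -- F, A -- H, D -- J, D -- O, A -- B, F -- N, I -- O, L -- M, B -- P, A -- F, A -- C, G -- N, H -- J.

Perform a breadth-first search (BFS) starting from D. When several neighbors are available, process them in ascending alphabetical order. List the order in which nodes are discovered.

D B H J O A F G P I M C N E L K

Visit D; enqueue B, H, J, O → queue [B, H, J, O]
Visit B; enqueue A, F, G, P → queue [H, J, O, A, F, G, P]
Visit H → queue [J, O, A, F, G, P]
Visit J; enqueue I → queue [O, A, F, G, P, I]
Visit O; enqueue M → queue [A, F, G, P, I, M]
Visit A; enqueue C → queue [F, G, P, I, M, C]
Visit F; enqueue N → queue [G, P, I, M, C, N]
Visit G; enqueue E → queue [P, I, M, C, N, E]
Visit P; enqueue L → queue [I, M, C, N, E, L]
Visit I → queue [M, C, N, E, L]
Visit M → queue [C, N, E, L]
Visit C; enqueue K → queue [N, E, L, K]
Visit N → queue [E, L, K]
Visit E → queue [L, K]
Visit L → queue [K]
Visit K → queue []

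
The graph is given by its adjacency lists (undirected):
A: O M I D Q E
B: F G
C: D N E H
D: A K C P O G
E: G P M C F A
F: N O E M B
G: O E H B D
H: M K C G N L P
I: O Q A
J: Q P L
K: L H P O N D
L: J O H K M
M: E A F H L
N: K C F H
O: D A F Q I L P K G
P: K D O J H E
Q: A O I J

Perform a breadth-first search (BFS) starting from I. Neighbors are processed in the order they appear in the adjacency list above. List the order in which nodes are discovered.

I → O → Q → A → D → F → L → P → K → G → J → M → E → C → N → B → H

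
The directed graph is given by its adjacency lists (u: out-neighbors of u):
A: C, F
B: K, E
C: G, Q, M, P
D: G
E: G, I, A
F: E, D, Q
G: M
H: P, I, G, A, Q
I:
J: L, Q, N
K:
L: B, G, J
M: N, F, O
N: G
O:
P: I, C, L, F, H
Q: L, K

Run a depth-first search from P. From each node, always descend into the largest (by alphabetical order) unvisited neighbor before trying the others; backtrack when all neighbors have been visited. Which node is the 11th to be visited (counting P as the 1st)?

E

Visit P
P → L
L → J
J → Q
Q → K
J → N
N → G
G → M
M → O
M → F
F → E
E → I
E → A
A → C
F → D
L → B
P → H

Visit order: P, L, J, Q, K, N, G, M, O, F, E, I, A, C, D, B, H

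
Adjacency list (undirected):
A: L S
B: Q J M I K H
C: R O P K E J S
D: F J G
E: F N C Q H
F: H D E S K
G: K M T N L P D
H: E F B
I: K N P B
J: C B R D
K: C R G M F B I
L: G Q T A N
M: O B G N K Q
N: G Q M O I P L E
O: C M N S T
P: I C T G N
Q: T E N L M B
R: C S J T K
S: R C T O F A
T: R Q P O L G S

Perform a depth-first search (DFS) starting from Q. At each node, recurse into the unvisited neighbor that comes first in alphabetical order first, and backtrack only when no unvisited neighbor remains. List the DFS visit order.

Q, B, H, E, C, J, D, F, K, G, L, A, S, O, M, N, I, P, T, R

Visit Q
Q → B
B → H
H → E
E → C
C → J
J → D
D → F
F → K
K → G
G → L
L → A
A → S
S → O
O → M
M → N
N → I
I → P
P → T
T → R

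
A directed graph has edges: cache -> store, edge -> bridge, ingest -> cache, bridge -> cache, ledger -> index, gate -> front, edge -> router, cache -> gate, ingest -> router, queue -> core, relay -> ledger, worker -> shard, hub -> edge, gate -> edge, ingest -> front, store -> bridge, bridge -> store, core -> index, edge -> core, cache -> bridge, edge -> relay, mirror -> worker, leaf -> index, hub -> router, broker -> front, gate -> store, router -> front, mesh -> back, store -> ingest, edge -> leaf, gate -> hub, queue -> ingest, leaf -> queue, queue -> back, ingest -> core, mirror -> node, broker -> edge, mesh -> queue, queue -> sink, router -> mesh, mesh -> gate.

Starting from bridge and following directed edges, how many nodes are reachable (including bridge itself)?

18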